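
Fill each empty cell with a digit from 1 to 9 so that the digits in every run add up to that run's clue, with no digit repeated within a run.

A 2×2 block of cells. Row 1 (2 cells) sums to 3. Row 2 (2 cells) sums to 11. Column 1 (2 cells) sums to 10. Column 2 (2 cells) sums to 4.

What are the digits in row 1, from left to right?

2, 1

3 in 2 cells must be {1,2}; 4 in 2 cells must be {1,3}.
The 3 across and the 4 down share only 1, so (1,2) = 1.
(2,2) = 4 − 1 = 3 completes the 4 down.
(1,1) = 3 − 1 = 2 completes the 3 across.
(2,1) = 11 − 3 = 8 completes the 11 across.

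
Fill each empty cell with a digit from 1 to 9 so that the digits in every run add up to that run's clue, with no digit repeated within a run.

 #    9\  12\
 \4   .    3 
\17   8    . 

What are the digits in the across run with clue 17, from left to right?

8, 9

4 in 2 cells must be {1,3}; 17 in 2 cells must be {8,9}.
R1C1 = 4 − 3 = 1 completes the 4 across.
R2C2 = 17 − 8 = 9 completes the 17 across.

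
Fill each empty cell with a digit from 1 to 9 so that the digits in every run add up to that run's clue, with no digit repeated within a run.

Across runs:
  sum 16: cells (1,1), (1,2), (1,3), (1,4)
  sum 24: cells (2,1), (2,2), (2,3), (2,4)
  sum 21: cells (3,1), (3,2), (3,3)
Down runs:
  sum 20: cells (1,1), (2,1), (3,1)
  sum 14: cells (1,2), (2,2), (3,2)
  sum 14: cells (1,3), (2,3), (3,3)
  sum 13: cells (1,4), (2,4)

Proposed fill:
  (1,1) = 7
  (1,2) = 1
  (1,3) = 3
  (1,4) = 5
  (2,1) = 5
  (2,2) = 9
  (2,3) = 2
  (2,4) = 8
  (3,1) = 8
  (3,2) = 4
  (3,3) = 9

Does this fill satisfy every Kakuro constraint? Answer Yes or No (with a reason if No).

Yes

Across: 7+1+3+5=16; 5+9+2+8=24; 8+4+9=21. Down: 7+5+8=20; 1+9+4=14; 3+2+9=14; 5+8=13. No digit repeats within any run.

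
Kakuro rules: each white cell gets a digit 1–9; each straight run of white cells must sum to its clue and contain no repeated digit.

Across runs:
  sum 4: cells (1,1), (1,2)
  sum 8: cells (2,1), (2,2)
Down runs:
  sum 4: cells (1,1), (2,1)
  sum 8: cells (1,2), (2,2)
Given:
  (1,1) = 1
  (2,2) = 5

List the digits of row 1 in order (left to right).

1, 3

4 in 2 cells must be {1,3}.
(1,2) = 4 − 1 = 3 completes the 4 across.
(2,1) = 8 − 5 = 3 completes the 8 across.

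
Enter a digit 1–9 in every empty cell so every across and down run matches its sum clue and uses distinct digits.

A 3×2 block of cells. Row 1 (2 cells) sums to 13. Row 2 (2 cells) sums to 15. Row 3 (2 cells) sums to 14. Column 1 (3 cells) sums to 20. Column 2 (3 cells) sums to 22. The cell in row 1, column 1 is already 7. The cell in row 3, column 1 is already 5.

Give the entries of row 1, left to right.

(1,2) = 13 − 7 = 6 completes the 13 across.
(2,1) = 20 − 12 = 8 completes the 20 down.
(2,2) = 15 − 8 = 7 completes the 15 across.
(3,2) = 14 − 5 = 9 completes the 14 across.

7 6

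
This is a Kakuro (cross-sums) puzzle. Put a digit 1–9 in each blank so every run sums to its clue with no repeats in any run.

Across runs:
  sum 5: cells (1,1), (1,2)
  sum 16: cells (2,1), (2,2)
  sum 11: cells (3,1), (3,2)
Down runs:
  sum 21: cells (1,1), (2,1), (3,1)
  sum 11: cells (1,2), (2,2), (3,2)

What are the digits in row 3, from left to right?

8, 3

16 in 2 cells must be {7,9}.
The 5 across and the 21 down share only 4, so (1,1) = 4.
(1,2) = 5 − 4 = 1 completes the 5 across.
Given what's placed, (2,1) must be 9 to fit the 16 across and 21 down.
(2,2) = 16 − 9 = 7 completes the 16 across.
(3,1) = 21 − 13 = 8 completes the 21 down.
(3,2) = 11 − 8 = 3 completes the 11 across.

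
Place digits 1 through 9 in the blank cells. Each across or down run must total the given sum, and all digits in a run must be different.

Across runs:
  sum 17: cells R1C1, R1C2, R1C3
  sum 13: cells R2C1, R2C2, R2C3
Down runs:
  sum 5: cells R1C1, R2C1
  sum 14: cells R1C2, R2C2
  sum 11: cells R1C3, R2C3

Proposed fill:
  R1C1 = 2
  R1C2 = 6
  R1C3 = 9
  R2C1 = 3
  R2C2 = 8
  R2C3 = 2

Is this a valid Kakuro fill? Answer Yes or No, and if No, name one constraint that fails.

Yes

Across: 2+6+9=17; 3+8+2=13. Down: 2+3=5; 6+8=14; 9+2=11. No digit repeats within any run.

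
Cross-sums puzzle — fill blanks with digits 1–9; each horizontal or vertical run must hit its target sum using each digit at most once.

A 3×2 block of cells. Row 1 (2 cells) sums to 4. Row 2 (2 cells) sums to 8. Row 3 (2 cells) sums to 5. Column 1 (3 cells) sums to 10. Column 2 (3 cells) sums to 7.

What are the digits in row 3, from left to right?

1 4

4 in 2 cells must be {1,3}; 7 in 3 cells must be {1,2,4}.
The 4 across and the 7 down share only 1, so (1,2) = 1.
Given what's placed, (2,2) must be 2 to fit the 8 across and 7 down.
(3,2) = 7 − 3 = 4 completes the 7 down.
(1,1) = 4 − 1 = 3 completes the 4 across.
(2,1) = 8 − 2 = 6 completes the 8 across.
(3,1) = 5 − 4 = 1 completes the 5 across.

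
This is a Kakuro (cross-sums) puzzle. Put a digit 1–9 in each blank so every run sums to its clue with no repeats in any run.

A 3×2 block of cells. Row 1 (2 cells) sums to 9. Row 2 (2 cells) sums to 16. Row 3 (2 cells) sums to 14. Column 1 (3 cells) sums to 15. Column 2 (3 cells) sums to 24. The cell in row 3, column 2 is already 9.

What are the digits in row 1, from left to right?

16 in 2 cells must be {7,9}; 24 in 3 cells must be {7,8,9}.
(2,2) = 7: the only remaining digit allowed by both the 16 across and the 24 down.
(3,1) = 14 − 9 = 5 completes the 14 across.
(1,2) = 24 − 16 = 8 completes the 24 down.
(2,1) = 16 − 7 = 9 completes the 16 across.
(1,1) = 9 − 8 = 1 completes the 9 across.

1 8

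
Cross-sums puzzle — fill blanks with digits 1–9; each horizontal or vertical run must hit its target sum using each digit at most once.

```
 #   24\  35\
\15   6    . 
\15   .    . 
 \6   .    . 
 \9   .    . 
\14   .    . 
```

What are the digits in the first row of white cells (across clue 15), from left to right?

6 9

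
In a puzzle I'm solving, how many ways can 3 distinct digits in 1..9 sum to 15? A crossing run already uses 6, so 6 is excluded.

3 distinct digits from 1–9 sum between 6 and 24.
Dropping sets that contain 6.
Enumerating: {1,5,9}, {2,4,9}, {2,5,8}, {3,4,8}, {3,5,7}.

5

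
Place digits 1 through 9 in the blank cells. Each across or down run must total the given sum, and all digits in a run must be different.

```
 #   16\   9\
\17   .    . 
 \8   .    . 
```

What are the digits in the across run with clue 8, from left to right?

7, 1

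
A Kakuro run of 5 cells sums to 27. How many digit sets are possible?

5 distinct digits from 1–9 sum between 15 and 35.

11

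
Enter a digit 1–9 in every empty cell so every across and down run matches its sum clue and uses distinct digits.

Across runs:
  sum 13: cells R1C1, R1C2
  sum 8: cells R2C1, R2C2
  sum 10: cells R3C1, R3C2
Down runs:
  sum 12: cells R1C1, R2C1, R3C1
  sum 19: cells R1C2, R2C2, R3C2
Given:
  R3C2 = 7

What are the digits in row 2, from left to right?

R2C2 = 3: the only remaining digit allowed by both the 8 across and the 19 down.
R3C1 = 10 − 7 = 3 completes the 10 across.
R1C2 = 19 − 10 = 9 completes the 19 down.
R2C1 = 8 − 3 = 5 completes the 8 across.
R1C1 = 13 − 9 = 4 completes the 13 across.

5, 3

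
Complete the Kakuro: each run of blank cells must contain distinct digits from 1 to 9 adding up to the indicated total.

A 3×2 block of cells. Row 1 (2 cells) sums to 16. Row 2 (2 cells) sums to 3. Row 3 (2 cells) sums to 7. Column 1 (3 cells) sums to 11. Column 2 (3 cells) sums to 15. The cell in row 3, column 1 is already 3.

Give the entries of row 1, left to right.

16 in 2 cells must be {7,9}; 3 in 2 cells must be {1,2}.
Given what's placed, (1,1) must be 7 to fit the 16 across and 11 down.
(1,2) = 16 − 7 = 9 completes the 16 across.
(2,1) = 11 − 10 = 1 completes the 11 down.
(2,2) = 3 − 1 = 2 completes the 3 across.
(3,2) = 7 − 3 = 4 completes the 7 across.

7 9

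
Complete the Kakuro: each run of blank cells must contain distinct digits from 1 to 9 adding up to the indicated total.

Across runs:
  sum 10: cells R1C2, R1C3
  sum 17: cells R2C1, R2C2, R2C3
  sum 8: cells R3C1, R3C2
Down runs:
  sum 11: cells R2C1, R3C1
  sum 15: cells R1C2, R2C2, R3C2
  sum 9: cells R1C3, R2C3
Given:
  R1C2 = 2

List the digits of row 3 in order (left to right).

2 6

R1C3 = 10 − 2 = 8 completes the 10 across.
R2C3 = 9 − 8 = 1 completes the 9 down.
No cell is forced outright now. R2C1 can only be 7 or 9 (the digits allowed by both its 17 across and its 11 down). If R2C1 = 7: that forces R2C2 = 9, after which R3C1 would have to be in {1,2,3,5,6,7} for the 8 across but in {4} for the 11 down — contradiction. So R2C1 = 9.
R2C2 = 17 − 10 = 7 completes the 17 across.
R3C1 = 11 − 9 = 2 completes the 11 down.
R3C2 = 8 − 2 = 6 completes the 8 across.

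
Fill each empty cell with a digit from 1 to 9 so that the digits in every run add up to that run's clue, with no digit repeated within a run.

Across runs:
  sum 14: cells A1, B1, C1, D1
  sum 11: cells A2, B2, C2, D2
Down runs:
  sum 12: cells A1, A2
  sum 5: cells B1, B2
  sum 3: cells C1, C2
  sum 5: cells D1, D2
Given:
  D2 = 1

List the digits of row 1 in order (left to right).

7 2 1 4

11 in 4 cells must be {1,2,3,5}; 3 in 2 cells must be {1,2}.
D1 = 5 − 1 = 4 completes the 5 down.
Given what's placed, C2 must be 2 to fit the 11 across and 3 down.
C1 = 3 − 2 = 1 completes the 3 down.
Given what's placed, B2 must be 3 to fit the 11 across and 5 down.
B1 = 5 − 3 = 2 completes the 5 down.
A2 = 11 − 6 = 5 completes the 11 across.
A1 = 14 − 7 = 7 completes the 14 across.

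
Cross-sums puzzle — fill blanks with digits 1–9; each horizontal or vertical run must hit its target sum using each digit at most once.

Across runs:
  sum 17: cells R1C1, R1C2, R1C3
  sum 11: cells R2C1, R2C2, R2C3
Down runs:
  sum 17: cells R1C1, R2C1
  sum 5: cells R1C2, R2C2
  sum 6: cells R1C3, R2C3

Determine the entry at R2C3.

1

17 in 2 cells must be {8,9}.
The 11 across and the 17 down share only 8, so R2C1 = 8.
R1C1 = 17 − 8 = 9 completes the 17 down.
Nothing is forced directly, so branch on R2C2, whose candidates are 1 or 2. If R2C2 = 1: then R1C2 would have to be in {1,2,3,5,6,7} for the 17 across but in {4} for the 5 down — contradiction. So R2C2 = 2.
R1C2 = 5 − 2 = 3 completes the 5 down.
R1C3 = 17 − 12 = 5 completes the 17 across.
R2C3 = 11 − 10 = 1 completes the 11 across.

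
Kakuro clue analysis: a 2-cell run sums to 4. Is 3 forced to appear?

The only way to make 4 from 2 distinct digits is {1,3}, which contains 3.

Yes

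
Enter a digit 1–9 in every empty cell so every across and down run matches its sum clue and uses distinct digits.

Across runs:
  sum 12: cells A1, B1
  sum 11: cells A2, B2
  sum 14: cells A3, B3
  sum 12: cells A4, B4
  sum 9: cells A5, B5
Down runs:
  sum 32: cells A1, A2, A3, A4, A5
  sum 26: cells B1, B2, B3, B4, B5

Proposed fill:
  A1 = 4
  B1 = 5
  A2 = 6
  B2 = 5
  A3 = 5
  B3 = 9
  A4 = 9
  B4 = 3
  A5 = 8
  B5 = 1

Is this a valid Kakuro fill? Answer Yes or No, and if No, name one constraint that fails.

No — the across run A1–B1 sums to 9, not 12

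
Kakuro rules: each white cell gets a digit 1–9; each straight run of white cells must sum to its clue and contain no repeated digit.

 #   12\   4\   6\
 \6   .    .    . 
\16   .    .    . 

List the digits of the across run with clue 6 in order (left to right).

3 1 2

6 in 3 cells must be {1,2,3}; 4 in 2 cells must be {1,3}.
The 6 across and the 12 down share only 3, so R1C1 = 3.
Given what's placed, R1C2 must be 1 to fit the 6 across and 4 down.
R1C3 = 6 − 4 = 2 completes the 6 across.
R2C1 = 12 − 3 = 9 completes the 12 down.
R2C2 = 4 − 1 = 3 completes the 4 down.
R2C3 = 16 − 12 = 4 completes the 16 across.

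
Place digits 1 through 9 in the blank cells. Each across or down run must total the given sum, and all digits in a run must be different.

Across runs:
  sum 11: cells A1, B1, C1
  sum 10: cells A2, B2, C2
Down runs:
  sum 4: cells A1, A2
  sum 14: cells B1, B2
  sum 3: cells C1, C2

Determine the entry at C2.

1

4 in 2 cells must be {1,3}; 3 in 2 cells must be {1,2}.
Nothing is forced directly, so branch on B2, whose candidates are 5 or 6. If B2 = 5: then B1 would have to be in {1,2,3,4,5,6,7,8} for the 11 across but in {9} for the 14 down — contradiction. So B2 = 6.
B1 = 14 − 6 = 8 completes the 14 down.
Given what's placed, C2 must be 1 to fit the 10 across and 3 down.
A1 = 1: the only remaining digit allowed by both the 11 across and the 4 down.
C1 = 11 − 9 = 2 completes the 11 across.
A2 = 10 − 7 = 3 completes the 10 across.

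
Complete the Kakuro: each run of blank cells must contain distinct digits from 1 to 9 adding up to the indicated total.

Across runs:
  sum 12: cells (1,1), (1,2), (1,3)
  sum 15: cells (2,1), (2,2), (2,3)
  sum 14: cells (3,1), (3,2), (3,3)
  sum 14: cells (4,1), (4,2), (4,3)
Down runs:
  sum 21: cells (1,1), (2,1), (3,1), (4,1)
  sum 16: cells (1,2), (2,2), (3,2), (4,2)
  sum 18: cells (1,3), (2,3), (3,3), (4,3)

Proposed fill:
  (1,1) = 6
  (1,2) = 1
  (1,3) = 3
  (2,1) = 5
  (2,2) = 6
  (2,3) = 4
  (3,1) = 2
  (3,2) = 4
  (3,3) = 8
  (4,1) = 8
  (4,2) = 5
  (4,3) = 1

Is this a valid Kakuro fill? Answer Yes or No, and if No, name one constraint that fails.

No — the across run (1,1)–(1,3) sums to 10, not 12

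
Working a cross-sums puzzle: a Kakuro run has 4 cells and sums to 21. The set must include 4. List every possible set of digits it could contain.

{1,4,7,9}; {2,4,6,9}; {2,4,7,8}; {3,4,5,9}; {3,4,6,8}

4 distinct digits from 1–9 sum between 10 and 30.
Keeping only sets containing 4.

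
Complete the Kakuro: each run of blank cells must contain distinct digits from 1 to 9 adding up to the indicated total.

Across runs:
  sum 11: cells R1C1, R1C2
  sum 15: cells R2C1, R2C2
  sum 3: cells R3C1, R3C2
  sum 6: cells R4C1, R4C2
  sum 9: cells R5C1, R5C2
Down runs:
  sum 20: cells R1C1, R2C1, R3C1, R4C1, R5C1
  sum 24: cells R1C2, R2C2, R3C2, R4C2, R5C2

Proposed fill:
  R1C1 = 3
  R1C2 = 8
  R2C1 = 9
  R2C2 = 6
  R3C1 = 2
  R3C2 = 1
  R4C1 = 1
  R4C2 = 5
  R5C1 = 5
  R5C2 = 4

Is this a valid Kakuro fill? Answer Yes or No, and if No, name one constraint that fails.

Yes

Across: 3+8=11; 9+6=15; 2+1=3; 1+5=6; 5+4=9. Down: 3+9+2+1+5=20; 8+6+1+5+4=24. No digit repeats within any run.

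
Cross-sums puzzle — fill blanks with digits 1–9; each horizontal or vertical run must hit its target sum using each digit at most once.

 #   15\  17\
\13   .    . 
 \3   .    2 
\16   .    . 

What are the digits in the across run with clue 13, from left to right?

5 8

3 in 2 cells must be {1,2}; 16 in 2 cells must be {7,9}.
R2C1 = 3 − 2 = 1 completes the 3 across.
R3C1 = 9: the only remaining digit allowed by both the 16 across and the 15 down.
R3C2 = 16 − 9 = 7 completes the 16 across.
R1C1 = 15 − 10 = 5 completes the 15 down.
R1C2 = 13 − 5 = 8 completes the 13 across.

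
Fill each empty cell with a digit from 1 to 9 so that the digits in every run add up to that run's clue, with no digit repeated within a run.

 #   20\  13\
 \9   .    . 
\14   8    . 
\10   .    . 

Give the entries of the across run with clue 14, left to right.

8 6

R2C2 = 14 − 8 = 6 completes the 14 across.
Nothing is forced directly, so branch on R1C1, whose candidates are 3 or 5 or 7. If R1C1 = 3: then R1C2 would have to be in {6} for the 9 across but in {2,3,4,5} for the 13 down — contradiction. If R1C1 = 7: that forces R1C2 = 2, after which R3C1 would have to be in {1,2,3,4,6,7,8,9} for the 10 across but in {5} for the 20 down — contradiction. So R1C1 = 5.
R1C2 = 9 − 5 = 4 completes the 9 across.
R3C1 = 20 − 13 = 7 completes the 20 down.
R3C2 = 10 − 7 = 3 completes the 10 across.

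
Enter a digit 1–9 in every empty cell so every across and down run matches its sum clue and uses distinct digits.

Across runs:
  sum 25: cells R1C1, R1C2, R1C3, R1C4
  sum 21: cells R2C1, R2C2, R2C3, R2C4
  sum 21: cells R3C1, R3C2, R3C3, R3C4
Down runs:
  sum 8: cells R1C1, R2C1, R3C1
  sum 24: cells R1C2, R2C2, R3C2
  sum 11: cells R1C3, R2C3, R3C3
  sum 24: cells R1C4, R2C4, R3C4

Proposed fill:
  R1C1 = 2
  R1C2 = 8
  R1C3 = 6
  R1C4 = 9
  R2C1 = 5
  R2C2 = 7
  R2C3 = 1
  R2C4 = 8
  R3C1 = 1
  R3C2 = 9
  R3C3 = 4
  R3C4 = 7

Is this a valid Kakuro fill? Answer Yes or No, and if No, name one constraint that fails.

Across: 2+8+6+9=25; 5+7+1+8=21; 1+9+4+7=21. Down: 2+5+1=8; 8+7+9=24; 6+1+4=11; 9+8+7=24. No digit repeats within any run.

Yes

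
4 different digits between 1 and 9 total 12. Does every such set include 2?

Yes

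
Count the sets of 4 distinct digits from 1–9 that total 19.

4 distinct digits from 1–9 sum between 10 and 30.

11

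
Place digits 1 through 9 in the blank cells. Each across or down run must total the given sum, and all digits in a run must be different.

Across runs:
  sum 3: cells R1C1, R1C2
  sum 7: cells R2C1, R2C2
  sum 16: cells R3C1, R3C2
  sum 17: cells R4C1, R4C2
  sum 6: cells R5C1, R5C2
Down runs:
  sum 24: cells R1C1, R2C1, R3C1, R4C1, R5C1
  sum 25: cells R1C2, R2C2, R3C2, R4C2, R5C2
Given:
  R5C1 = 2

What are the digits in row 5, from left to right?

2 4

3 in 2 cells must be {1,2}; 16 in 2 cells must be {7,9}; 17 in 2 cells must be {8,9}.
Given what's placed, R1C1 must be 1 to fit the 3 across and 24 down.
R1C2 = 3 − 1 = 2 completes the 3 across.
R5C2 = 6 − 2 = 4 completes the 6 across.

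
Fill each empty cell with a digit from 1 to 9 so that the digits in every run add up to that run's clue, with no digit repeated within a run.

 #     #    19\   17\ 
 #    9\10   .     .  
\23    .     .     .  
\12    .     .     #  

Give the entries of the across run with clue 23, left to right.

23 in 3 cells must be {6,8,9}; 17 in 2 cells must be {8,9}.
Nothing is forced directly, so branch on R1C3, whose candidates are 8 or 9. If R1C3 = 9: then R1C2 would have to be in {1} for the 10 across but in {2,3,4,5,6,7,8,9} for the 19 down — contradiction. So R1C3 = 8.
R1C2 = 10 − 8 = 2 completes the 10 across.
R2C3 = 17 − 8 = 9 completes the 17 down.
R2C2 = 8: the only remaining digit allowed by both the 23 across and the 19 down.
R3C2 = 19 − 10 = 9 completes the 19 down.
R2C1 = 23 − 17 = 6 completes the 23 across.
R3C1 = 12 − 9 = 3 completes the 12 across.

6 8 9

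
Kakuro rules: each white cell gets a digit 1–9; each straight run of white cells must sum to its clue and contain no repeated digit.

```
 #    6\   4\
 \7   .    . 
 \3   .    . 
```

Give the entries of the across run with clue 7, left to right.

3 in 2 cells must be {1,2}; 4 in 2 cells must be {1,3}.
The 3 across and the 4 down share only 1, so R2C2 = 1.
R1C2 = 4 − 1 = 3 completes the 4 down.
R2C1 = 3 − 1 = 2 completes the 3 across.
R1C1 = 7 − 3 = 4 completes the 7 across.

4, 3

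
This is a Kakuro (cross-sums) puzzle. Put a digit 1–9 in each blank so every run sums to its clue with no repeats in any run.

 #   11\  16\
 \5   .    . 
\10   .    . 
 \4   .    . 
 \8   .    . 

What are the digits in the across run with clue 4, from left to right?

4 in 2 cells must be {1,3}; 11 in 4 cells must be {1,2,3,5}.
Nothing is forced directly, so branch on R1C1, whose candidates are 1 or 2 or 3. If R1C1 = 2: that forces R1C2 = 3, R3C2 = 1, R3C1 = 3, R2C1 = 1, after which R2C2 would have to be in {9} for the 10 across but in {4,5,7,8} for the 16 down — contradiction. If R1C1 = 3: that forces R1C2 = 2, R3C1 = 1, R3C2 = 3, R2C1 = 2, after which R2C2 would have to be in {8} for the 10 across but in {4,5,6,7} for the 16 down — contradiction. So R1C1 = 1.
R1C2 = 5 − 1 = 4 completes the 5 across.
Given what's placed, R3C1 must be 3 to fit the 4 across and 11 down.
R3C2 = 4 − 3 = 1 completes the 4 across.

3, 1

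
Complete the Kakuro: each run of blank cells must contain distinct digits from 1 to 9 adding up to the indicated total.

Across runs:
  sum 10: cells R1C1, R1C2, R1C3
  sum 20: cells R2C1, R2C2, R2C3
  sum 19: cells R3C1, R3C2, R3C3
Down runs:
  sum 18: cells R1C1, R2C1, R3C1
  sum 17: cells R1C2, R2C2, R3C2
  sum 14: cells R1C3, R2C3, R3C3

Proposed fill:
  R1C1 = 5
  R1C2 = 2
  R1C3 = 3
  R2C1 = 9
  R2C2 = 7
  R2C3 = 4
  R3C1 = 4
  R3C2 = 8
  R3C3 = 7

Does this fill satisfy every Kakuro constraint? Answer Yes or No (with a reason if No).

Yes

Across: 5+2+3=10; 9+7+4=20; 4+8+7=19. Down: 5+9+4=18; 2+7+8=17; 3+4+7=14. No digit repeats within any run.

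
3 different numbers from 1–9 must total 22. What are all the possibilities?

3 distinct digits from 1–9 sum between 6 and 24.

{5,8,9}; {6,7,9}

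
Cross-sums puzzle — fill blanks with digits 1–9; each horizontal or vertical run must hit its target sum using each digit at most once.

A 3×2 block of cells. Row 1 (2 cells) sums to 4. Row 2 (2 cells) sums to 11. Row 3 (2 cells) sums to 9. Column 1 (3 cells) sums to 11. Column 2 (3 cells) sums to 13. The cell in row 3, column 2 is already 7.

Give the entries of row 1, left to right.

4 in 2 cells must be {1,3}.
(1,2) = 1: the only remaining digit allowed by both the 4 across and the 13 down.
(2,2) = 13 − 8 = 5 completes the 13 down.
(3,1) = 9 − 7 = 2 completes the 9 across.
(1,1) = 4 − 1 = 3 completes the 4 across.
(2,1) = 11 − 5 = 6 completes the 11 across.

3 1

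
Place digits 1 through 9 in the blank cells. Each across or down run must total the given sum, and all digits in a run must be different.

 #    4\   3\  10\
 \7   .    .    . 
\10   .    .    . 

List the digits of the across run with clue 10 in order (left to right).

7 in 3 cells must be {1,2,4}; 4 in 2 cells must be {1,3}; 3 in 2 cells must be {1,2}.
The 7 across and the 4 down share only 1, so R1C1 = 1.
Given what's placed, R1C2 must be 2 to fit the 7 across and 3 down.
R1C3 = 7 − 3 = 4 completes the 7 across.
R2C1 = 4 − 1 = 3 completes the 4 down.
R2C2 = 3 − 2 = 1 completes the 3 down.
R2C3 = 10 − 4 = 6 completes the 10 across.

3, 1, 6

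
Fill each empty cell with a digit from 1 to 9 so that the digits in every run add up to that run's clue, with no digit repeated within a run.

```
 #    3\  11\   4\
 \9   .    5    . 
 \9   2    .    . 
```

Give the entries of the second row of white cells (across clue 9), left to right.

2 6 1

3 in 2 cells must be {1,2}; 4 in 2 cells must be {1,3}.
R1C1 = 3 − 2 = 1 completes the 3 down.
R1C3 = 9 − 6 = 3 completes the 9 across.
R2C2 = 11 − 5 = 6 completes the 11 down.
R2C3 = 9 − 8 = 1 completes the 9 across.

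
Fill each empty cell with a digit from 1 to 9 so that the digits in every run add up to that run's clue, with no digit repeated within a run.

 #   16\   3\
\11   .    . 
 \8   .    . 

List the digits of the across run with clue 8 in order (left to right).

7 1

16 in 2 cells must be {7,9}; 3 in 2 cells must be {1,2}.
The 11 across and the 3 down share only 2, so R1C2 = 2.
The 8 across and the 16 down share only 7, so R2C1 = 7.
R2C2 = 8 − 7 = 1 completes the 8 across.
R1C1 = 11 − 2 = 9 completes the 11 across.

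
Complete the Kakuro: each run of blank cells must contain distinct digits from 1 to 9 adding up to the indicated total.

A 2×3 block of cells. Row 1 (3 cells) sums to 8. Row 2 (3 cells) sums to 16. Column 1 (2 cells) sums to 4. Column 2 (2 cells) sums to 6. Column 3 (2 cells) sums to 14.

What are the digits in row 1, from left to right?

4 in 2 cells must be {1,3}.
The 8 across and the 14 down share only 5, so (1,3) = 5.
(2,3) = 14 − 5 = 9 completes the 14 down.
Given what's placed, (1,1) must be 1 to fit the 8 across and 4 down.
(1,2) = 8 − 6 = 2 completes the 8 across.
(2,1) = 4 − 1 = 3 completes the 4 down.
(2,2) = 16 − 12 = 4 completes the 16 across.

1, 2, 5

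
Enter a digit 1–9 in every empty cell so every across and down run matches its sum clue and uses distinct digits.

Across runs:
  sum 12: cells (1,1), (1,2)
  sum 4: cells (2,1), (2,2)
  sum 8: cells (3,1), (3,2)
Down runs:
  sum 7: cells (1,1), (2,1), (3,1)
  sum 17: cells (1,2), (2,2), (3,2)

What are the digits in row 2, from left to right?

1, 3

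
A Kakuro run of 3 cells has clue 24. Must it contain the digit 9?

Yes

The only way to make 24 from 3 distinct digits is {7,8,9}, which contains 9.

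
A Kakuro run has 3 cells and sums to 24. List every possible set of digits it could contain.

3 distinct digits from 1–9 sum between 6 and 24.
Only one set works: {7,8,9}.

{7,8,9}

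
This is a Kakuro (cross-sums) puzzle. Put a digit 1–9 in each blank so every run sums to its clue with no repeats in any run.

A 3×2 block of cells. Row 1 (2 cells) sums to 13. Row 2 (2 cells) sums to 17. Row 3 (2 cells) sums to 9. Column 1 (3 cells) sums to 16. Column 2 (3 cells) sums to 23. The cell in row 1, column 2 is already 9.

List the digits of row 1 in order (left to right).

4 9

17 in 2 cells must be {8,9}; 23 in 3 cells must be {6,8,9}.
(1,1) = 13 − 9 = 4 completes the 13 across.
Given what's placed, (2,1) must be 9 to fit the 17 across and 16 down.
(2,2) = 17 − 9 = 8 completes the 17 across.
(3,1) = 16 − 13 = 3 completes the 16 down.
(3,2) = 9 − 3 = 6 completes the 9 across.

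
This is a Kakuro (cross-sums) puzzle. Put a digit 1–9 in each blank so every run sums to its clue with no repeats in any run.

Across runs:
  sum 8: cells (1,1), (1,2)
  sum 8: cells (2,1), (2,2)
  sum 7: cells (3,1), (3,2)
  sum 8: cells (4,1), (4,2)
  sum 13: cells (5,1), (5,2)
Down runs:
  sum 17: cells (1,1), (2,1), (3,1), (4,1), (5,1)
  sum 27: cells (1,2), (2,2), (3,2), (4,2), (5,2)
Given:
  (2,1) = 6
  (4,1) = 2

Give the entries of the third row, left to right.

(2,2) = 8 − 6 = 2 completes the 8 across.
(4,2) = 8 − 2 = 6 completes the 8 across.
Given what's placed, (5,1) must be 5 to fit the 13 across and 17 down.
(5,2) = 13 − 5 = 8 completes the 13 across.
Given what's placed, (1,2) must be 7 to fit the 8 across and 27 down.
(3,2) = 27 − 23 = 4 completes the 27 down.
(1,1) = 8 − 7 = 1 completes the 8 across.
(3,1) = 7 − 4 = 3 completes the 7 across.

3 4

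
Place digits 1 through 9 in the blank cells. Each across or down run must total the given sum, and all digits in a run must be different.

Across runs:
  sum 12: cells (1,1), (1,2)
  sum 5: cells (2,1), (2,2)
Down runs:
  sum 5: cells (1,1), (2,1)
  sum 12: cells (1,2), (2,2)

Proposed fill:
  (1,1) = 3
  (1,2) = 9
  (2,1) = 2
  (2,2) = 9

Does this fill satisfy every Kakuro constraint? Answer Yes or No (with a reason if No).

No — the down run (1,2)–(2,2) sums to 18, not 12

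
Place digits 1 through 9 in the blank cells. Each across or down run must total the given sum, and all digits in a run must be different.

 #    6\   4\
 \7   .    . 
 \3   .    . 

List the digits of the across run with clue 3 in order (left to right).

2 1

3 in 2 cells must be {1,2}; 4 in 2 cells must be {1,3}.
The 3 across and the 4 down share only 1, so R2C2 = 1.
R1C2 = 4 − 1 = 3 completes the 4 down.
R2C1 = 3 − 1 = 2 completes the 3 across.
R1C1 = 7 − 3 = 4 completes the 7 across.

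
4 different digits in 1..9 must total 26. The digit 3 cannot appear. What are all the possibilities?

{2,7,8,9}; {4,5,8,9}; {4,6,7,9}; {5,6,7,8}

4 distinct digits from 1–9 sum between 10 and 30.
Dropping sets that contain 3.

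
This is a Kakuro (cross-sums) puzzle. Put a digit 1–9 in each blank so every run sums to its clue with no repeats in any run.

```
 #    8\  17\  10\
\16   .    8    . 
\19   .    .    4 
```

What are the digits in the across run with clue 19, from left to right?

6 9 4

17 in 2 cells must be {8,9}.
R1C3 = 10 − 4 = 6 completes the 10 down.
R2C2 = 17 − 8 = 9 completes the 17 down.
R1C1 = 16 − 14 = 2 completes the 16 across.
R2C1 = 19 − 13 = 6 completes the 19 across.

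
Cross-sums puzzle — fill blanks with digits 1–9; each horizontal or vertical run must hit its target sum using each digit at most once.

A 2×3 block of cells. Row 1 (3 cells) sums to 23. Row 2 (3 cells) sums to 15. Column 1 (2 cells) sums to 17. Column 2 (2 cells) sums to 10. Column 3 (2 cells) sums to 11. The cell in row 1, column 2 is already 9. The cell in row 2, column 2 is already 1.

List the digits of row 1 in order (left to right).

8, 9, 6

23 in 3 cells must be {6,8,9}; 17 in 2 cells must be {8,9}.
Given what's placed, (1,1) must be 8 to fit the 23 across and 17 down.
(1,3) = 23 − 17 = 6 completes the 23 across.
(2,1) = 17 − 8 = 9 completes the 17 down.
(2,3) = 15 − 10 = 5 completes the 15 across.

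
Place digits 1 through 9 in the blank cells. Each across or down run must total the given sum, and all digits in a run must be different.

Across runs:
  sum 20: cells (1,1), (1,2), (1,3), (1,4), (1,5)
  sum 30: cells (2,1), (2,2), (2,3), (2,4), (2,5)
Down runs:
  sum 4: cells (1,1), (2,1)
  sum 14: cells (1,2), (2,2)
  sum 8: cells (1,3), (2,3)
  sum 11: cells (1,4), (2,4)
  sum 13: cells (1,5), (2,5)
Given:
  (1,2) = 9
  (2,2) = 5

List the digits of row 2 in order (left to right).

1 5 7 9 8

4 in 2 cells must be {1,3}.
Given what's placed, (1,5) must be 5 to fit the 20 across and 13 down.
(2,5) = 13 − 5 = 8 completes the 13 down.
(2,1) = 1: the only remaining digit allowed by both the 30 across and the 4 down.
(2,3) = 7: the only remaining digit allowed by both the 30 across and the 8 down.
(2,4) = 30 − 21 = 9 completes the 30 across.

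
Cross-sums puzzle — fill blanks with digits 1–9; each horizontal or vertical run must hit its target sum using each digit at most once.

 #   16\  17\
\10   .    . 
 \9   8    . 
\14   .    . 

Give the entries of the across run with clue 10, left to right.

3 7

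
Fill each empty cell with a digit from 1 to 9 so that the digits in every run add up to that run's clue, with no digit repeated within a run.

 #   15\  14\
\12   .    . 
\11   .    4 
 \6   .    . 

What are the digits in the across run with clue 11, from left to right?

7 4

R2C1 = 11 − 4 = 7 completes the 11 across.
Nothing is forced directly, so branch on R3C1, whose candidates are 2 or 5. If R3C1 = 2: then R1C1 would have to be in {3,4,5,7,8,9} for the 12 across but in {6} for the 15 down — contradiction. So R3C1 = 5.
R1C1 = 15 − 12 = 3 completes the 15 down.
R1C2 = 12 − 3 = 9 completes the 12 across.
R3C2 = 6 − 5 = 1 completes the 6 across.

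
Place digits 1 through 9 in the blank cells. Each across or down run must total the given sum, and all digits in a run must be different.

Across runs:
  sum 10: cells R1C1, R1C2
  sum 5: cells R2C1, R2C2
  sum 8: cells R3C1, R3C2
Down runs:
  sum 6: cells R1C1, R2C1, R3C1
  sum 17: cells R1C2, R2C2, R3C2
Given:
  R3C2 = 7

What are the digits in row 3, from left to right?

6 in 3 cells must be {1,2,3}.
R3C1 = 8 − 7 = 1 completes the 8 across.
No cell is forced outright now. R1C1 can only be 2 or 3 (the digits allowed by both its 10 across and its 6 down). If R1C1 = 3: then R1C2 would have to be in {7} for the 10 across but in {1,2,4,6,8,9} for the 17 down — contradiction. So R1C1 = 2.
R1C2 = 10 − 2 = 8 completes the 10 across.
R2C1 = 6 − 3 = 3 completes the 6 down.
R2C2 = 5 − 3 = 2 completes the 5 across.

1 7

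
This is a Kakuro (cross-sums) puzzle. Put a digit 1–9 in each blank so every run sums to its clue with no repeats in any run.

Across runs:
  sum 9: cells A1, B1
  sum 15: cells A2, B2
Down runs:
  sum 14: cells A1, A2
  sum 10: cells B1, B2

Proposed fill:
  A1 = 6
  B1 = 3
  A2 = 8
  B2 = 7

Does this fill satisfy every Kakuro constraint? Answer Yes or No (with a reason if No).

Across: 6+3=9; 8+7=15. Down: 6+8=14; 3+7=10. No digit repeats within any run.

Yes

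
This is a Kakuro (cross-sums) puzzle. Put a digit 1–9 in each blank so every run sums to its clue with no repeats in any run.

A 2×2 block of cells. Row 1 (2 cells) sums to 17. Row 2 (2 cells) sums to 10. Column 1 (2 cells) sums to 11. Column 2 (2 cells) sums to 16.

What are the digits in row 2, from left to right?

3 7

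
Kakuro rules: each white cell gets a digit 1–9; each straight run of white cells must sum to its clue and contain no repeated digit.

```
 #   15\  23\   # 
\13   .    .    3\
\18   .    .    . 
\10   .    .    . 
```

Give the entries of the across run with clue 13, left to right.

5 8

23 in 3 cells must be {6,8,9}; 3 in 2 cells must be {1,2}.
Only 6 fits R3C2 under both its across sum 10 and down sum 23.
Given what's placed, R3C3 must be 1 to fit the 10 across and 3 down.
R2C3 = 3 − 1 = 2 completes the 3 down.
R3C1 = 10 − 7 = 3 completes the 10 across.
R2C1 = 7: the only remaining digit allowed by both the 18 across and the 15 down.
R2C2 = 18 − 9 = 9 completes the 18 across.
R1C1 = 15 − 10 = 5 completes the 15 down.
R1C2 = 13 − 5 = 8 completes the 13 across.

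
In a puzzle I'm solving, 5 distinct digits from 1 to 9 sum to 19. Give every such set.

5 distinct digits from 1–9 sum between 15 and 35.

{1,2,3,4,9}; {1,2,3,5,8}; {1,2,3,6,7}; {1,2,4,5,7}; {1,3,4,5,6}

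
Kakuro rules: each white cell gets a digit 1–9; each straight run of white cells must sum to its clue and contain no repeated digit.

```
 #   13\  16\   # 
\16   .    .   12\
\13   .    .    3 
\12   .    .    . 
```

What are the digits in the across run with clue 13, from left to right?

16 in 2 cells must be {7,9}.
R3C3 = 12 − 3 = 9 completes the 12 down.
Nothing is forced directly, so branch on R3C2, whose candidates are 1 or 2. If R3C2 = 2: that forces R1C2 = 9, after which R2C2 would have to be in {1,2,4,6,8,9} for the 13 across but in {5} for the 16 down — contradiction. So R3C2 = 1.
R3C1 = 12 − 10 = 2 completes the 12 across.
R1C1 = 7: the only remaining digit allowed by both the 16 across and the 13 down.
R1C2 = 16 − 7 = 9 completes the 16 across.
R2C1 = 13 − 9 = 4 completes the 13 down.
R2C2 = 13 − 7 = 6 completes the 13 across.

4 6 3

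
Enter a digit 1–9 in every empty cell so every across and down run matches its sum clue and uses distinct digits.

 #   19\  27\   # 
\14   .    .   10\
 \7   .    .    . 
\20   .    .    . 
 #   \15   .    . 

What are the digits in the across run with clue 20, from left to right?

9, 8, 3

7 in 3 cells must be {1,2,4}.
Only 4 fits R2C2 under both its across sum 7 and down sum 27.
Given what's placed, R2C1 must be 2 to fit the 7 across and 19 down.
R2C3 = 7 − 6 = 1 completes the 7 across.
No cell is forced outright now. R1C1 can only be 8 or 9 (the digits allowed by both its 14 across and its 19 down). If R1C1 = 9: then R1C2 would have to be in {5} for the 14 across but in {6,8,9} for the 27 down — contradiction. So R1C1 = 8.
R1C2 = 14 − 8 = 6 completes the 14 across.
R3C1 = 19 − 10 = 9 completes the 19 down.
Given what's placed, R3C2 must be 8 to fit the 20 across and 27 down.
R3C3 = 20 − 17 = 3 completes the 20 across.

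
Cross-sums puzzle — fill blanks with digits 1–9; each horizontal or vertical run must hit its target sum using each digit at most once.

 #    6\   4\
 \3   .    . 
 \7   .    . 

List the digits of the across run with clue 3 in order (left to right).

2 1

3 in 2 cells must be {1,2}; 4 in 2 cells must be {1,3}.
The 3 across and the 4 down share only 1, so R1C2 = 1.
R2C2 = 4 − 1 = 3 completes the 4 down.
R1C1 = 3 − 1 = 2 completes the 3 across.
R2C1 = 7 − 3 = 4 completes the 7 across.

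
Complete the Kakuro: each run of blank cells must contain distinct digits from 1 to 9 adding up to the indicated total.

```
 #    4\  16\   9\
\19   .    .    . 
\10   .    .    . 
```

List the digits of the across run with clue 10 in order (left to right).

1 7 2

4 in 2 cells must be {1,3}; 16 in 2 cells must be {7,9}.
The 19 across and the 4 down share only 3, so R1C1 = 3.
Given what's placed, R1C3 must be 7 to fit the 19 across and 9 down.
R2C1 = 4 − 3 = 1 completes the 4 down.
R2C2 = 7: the only remaining digit allowed by both the 10 across and the 16 down.
R2C3 = 10 − 8 = 2 completes the 10 across.
R1C2 = 19 − 10 = 9 completes the 19 across.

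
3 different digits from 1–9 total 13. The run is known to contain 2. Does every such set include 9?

Counterexample: {2,3,8} sums to 13 under that restriction without using 9.

No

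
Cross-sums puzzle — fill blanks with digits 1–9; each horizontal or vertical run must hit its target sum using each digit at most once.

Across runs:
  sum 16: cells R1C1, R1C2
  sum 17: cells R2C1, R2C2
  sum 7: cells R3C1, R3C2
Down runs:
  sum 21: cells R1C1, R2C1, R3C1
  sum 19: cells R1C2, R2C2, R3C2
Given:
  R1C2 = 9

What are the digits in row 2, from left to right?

16 in 2 cells must be {7,9}; 17 in 2 cells must be {8,9}.
R1C1 = 16 − 9 = 7 completes the 16 across.
Given what's placed, R2C2 must be 8 to fit the 17 across and 19 down.
R3C2 = 19 − 17 = 2 completes the 19 down.
R2C1 = 17 − 8 = 9 completes the 17 across.
R3C1 = 7 − 2 = 5 completes the 7 across.

9 8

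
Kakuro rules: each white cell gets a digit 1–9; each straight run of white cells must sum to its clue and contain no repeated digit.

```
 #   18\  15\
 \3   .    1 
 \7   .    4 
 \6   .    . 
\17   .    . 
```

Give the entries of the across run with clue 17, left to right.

3 in 2 cells must be {1,2}; 17 in 2 cells must be {8,9}.
R1C1 = 3 − 1 = 2 completes the 3 across.
R2C1 = 7 − 4 = 3 completes the 7 across.
Given what's placed, R3C2 must be 2 to fit the 6 across and 15 down.
R4C2 = 15 − 7 = 8 completes the 15 down.
R3C1 = 6 − 2 = 4 completes the 6 across.
R4C1 = 17 − 8 = 9 completes the 17 across.

9, 8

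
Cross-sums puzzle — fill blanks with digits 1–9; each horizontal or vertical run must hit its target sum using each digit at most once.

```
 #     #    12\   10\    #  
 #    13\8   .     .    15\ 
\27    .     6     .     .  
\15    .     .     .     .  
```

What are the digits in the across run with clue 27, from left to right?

9 6 5 7

No cell is forced outright now. R1C2 can only be 1 or 2 or 5 (the digits allowed by both its 8 across and its 12 down). If R1C2 = 1: that forces R1C3 = 7, after which R2C3 would have to be in {4,5,7,8,9} for the 27 across but in {1,2} for the 10 down — contradiction. If R1C2 = 2: that forces R1C3 = 6, after which R2C3 would have to be in {4,5,7,8,9} for the 27 across but in {1,3} for the 10 down — contradiction. So R1C2 = 5.
R1C3 = 8 − 5 = 3 completes the 8 across.
Given what's placed, R2C3 must be 5 to fit the 27 across and 10 down.
R3C2 = 12 − 11 = 1 completes the 12 down.
R3C3 = 10 − 8 = 2 completes the 10 down.
Nothing is forced directly, so branch on R2C1, whose candidates are 7 or 9. If R2C1 = 7: that forces R2C4 = 9, after which R3C1 would have to be in {3,4,5,7,8,9} for the 15 across but in {6} for the 13 down — contradiction. So R2C1 = 9.
R2C4 = 27 − 20 = 7 completes the 27 across.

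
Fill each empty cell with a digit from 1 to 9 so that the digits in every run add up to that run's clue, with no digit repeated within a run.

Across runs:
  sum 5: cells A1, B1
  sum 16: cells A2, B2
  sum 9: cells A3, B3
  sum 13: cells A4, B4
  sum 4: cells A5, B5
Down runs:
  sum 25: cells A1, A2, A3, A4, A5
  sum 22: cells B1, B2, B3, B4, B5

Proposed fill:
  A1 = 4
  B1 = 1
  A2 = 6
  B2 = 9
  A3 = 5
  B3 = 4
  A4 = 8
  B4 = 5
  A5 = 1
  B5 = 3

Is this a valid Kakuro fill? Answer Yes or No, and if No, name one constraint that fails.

No — the down run A1–A5 sums to 24, not 25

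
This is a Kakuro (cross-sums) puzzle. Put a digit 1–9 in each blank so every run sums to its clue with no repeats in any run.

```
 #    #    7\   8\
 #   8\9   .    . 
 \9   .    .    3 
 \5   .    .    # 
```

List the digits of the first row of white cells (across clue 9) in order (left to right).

4 5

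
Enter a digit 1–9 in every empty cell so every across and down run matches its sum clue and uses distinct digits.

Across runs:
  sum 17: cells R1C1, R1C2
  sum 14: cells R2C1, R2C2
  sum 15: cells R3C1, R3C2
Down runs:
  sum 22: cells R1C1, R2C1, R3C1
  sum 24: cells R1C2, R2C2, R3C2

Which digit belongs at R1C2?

8

17 in 2 cells must be {8,9}; 24 in 3 cells must be {7,8,9}.
Nothing is forced directly, so branch on R1C1, whose candidates are 8 or 9. If R1C1 = 8: that forces R1C2 = 9, R2C2 = 8, R3C1 = 9, after which R3C2 would have to be in {6} for the 15 across but in {7} for the 24 down — contradiction. So R1C1 = 9.
R1C2 = 17 − 9 = 8 completes the 17 across.
Given what's placed, R2C2 must be 9 to fit the 14 across and 24 down.
R3C2 = 24 − 17 = 7 completes the 24 down.
R2C1 = 14 − 9 = 5 completes the 14 across.
R3C1 = 15 − 7 = 8 completes the 15 across.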